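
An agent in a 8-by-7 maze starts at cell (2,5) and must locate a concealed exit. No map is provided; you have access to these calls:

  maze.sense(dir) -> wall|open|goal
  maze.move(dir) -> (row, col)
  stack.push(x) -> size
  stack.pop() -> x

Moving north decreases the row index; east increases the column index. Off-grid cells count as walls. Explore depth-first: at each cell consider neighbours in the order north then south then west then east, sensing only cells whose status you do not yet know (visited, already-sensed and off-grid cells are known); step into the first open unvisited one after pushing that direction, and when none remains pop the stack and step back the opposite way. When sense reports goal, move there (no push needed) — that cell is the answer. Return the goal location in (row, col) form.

Step: maze.sense[north]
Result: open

Step: stack.push[north]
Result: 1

Step: maze.move[north]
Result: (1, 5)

Step: maze.sense[north]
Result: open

Step: stack.push[north]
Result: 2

Step: maze.move[north]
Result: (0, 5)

Step: maze.sense[west]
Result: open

Step: stack.push[west]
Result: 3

Step: maze.move[west]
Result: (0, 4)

Step: maze.sense[south]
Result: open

Step: stack.push[south]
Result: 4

Step: maze.move[south]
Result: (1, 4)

Step: maze.sense[south]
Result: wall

Step: maze.sense[west]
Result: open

Step: stack.push[west]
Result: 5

Step: maze.move[west]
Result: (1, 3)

Step: maze.sense[north]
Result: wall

Step: maze.sense[south]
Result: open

Step: stack.push[south]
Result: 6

Step: maze.move[south]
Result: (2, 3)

Step: maze.sense[south]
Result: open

Step: stack.push[south]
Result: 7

Step: maze.move[south]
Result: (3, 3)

Step: maze.sense[south]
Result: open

Step: stack.push[south]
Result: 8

Step: maze.move[south]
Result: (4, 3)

Step: maze.sense[south]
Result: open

Step: stack.push[south]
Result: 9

Step: maze.move[south]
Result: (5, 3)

Step: maze.sense[south]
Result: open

Step: stack.push[south]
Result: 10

Step: maze.move[south]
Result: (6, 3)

Step: maze.sense[south]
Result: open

Step: stack.push[south]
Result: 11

Step: maze.move[south]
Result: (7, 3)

Step: maze.sense[west]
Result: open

Step: stack.push[west]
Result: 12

Step: maze.move[west]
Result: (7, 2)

Step: maze.sense[north]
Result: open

Step: stack.push[north]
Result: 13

Step: maze.move[north]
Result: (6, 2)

Step: maze.sense[north]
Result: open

Step: stack.push[north]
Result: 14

Step: maze.move[north]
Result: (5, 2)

Step: maze.sense[north]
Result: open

Step: stack.push[north]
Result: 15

Step: maze.move[north]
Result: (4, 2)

Step: maze.sense[north]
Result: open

Step: stack.push[north]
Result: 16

Step: maze.move[north]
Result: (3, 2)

Step: maze.sense[north]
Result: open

Step: stack.push[north]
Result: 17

Step: maze.move[north]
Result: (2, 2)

Step: maze.sense[north]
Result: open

Step: stack.push[north]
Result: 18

Step: maze.move[north]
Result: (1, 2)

Step: maze.sense[north]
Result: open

Step: stack.push[north]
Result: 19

Step: maze.move[north]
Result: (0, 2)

Step: maze.sense[west]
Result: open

Step: stack.push[west]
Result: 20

Step: maze.move[west]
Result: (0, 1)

Step: maze.sense[south]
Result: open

Step: stack.push[south]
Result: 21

Step: maze.move[south]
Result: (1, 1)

Step: maze.sense[south]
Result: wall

Step: maze.sense[west]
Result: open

Step: stack.push[west]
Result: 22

Step: maze.move[west]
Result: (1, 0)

Step: maze.sense[north]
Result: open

Step: stack.push[north]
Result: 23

Step: maze.move[north]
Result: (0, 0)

Step: stack.pop[]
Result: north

Step: maze.move[south]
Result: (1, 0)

Step: maze.sense[south]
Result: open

Step: stack.push[south]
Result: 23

Step: maze.move[south]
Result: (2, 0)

Step: maze.sense[south]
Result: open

Step: stack.push[south]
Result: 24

Step: maze.move[south]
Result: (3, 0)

Step: maze.sense[south]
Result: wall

Step: maze.sense[east]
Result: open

Step: stack.push[east]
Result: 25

Step: maze.move[east]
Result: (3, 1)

Step: maze.sense[south]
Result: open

Step: stack.push[south]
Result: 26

Step: maze.move[south]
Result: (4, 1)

Step: maze.sense[south]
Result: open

Step: stack.push[south]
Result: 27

Step: maze.move[south]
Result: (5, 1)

Step: maze.sense[south]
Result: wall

Step: maze.sense[west]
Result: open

Step: stack.push[west]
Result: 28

Step: maze.move[west]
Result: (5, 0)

Step: maze.sense[south]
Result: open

Step: stack.push[south]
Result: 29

Step: maze.move[south]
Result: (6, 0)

Step: maze.sense[south]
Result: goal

Step: maze.move[south]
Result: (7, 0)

Answer: (7, 0)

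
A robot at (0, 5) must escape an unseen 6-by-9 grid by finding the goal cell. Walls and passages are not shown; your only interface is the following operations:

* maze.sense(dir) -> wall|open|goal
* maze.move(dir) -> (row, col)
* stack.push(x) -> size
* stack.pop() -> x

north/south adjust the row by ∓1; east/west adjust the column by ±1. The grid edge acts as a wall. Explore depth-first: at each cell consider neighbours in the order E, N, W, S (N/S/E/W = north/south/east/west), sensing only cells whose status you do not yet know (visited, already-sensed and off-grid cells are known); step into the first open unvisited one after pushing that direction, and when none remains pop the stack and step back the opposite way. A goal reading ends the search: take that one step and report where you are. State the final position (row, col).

[in] maze.sense dir→east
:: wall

[in] maze.sense dir→west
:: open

[in] stack.push x→west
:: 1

[in] maze.move dir→west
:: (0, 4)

[in] maze.sense dir→west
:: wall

[in] maze.sense dir→south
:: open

[in] stack.push x→south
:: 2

[in] maze.move dir→south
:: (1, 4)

[in] maze.sense dir→east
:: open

[in] stack.push x→east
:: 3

[in] maze.move dir→east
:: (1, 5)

[in] maze.sense dir→east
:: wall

[in] maze.sense dir→south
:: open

[in] stack.push x→south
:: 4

[in] maze.move dir→south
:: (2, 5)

[in] maze.sense dir→east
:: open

[in] stack.push x→east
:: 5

[in] maze.move dir→east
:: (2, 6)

[in] maze.sense dir→east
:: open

[in] stack.push x→east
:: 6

[in] maze.move dir→east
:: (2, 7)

[in] maze.sense dir→east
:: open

[in] stack.push x→east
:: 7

[in] maze.move dir→east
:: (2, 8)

[in] maze.sense dir→north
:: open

[in] stack.push x→north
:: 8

[in] maze.move dir→north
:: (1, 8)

[in] maze.sense dir→north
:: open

[in] stack.push x→north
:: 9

[in] maze.move dir→north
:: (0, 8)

[in] maze.sense dir→west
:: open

[in] stack.push x→west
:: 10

[in] maze.move dir→west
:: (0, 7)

[in] maze.sense dir→south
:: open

[in] stack.push x→south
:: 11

[in] maze.move dir→south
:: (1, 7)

[in] stack.pop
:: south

[in] maze.move dir→north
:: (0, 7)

[in] stack.pop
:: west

[in] maze.move dir→east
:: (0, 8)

[in] stack.pop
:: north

[in] maze.move dir→south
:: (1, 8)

[in] stack.pop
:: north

[in] maze.move dir→south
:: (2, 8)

[in] maze.sense dir→south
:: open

[in] stack.push x→south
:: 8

[in] maze.move dir→south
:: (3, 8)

[in] maze.sense dir→west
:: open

[in] stack.push x→west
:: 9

[in] maze.move dir→west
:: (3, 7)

[in] maze.sense dir→west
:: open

[in] stack.push x→west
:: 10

[in] maze.move dir→west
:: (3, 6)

[in] maze.sense dir→west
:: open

[in] stack.push x→west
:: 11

[in] maze.move dir→west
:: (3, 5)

[in] maze.sense dir→west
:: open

[in] stack.push x→west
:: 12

[in] maze.move dir→west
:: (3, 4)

[in] maze.sense dir→north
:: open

[in] stack.push x→north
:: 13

[in] maze.move dir→north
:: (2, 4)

[in] maze.sense dir→west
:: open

[in] stack.push x→west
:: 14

[in] maze.move dir→west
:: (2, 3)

[in] maze.sense dir→north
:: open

[in] stack.push x→north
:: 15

[in] maze.move dir→north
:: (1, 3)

[in] maze.sense dir→west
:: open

[in] stack.push x→west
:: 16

[in] maze.move dir→west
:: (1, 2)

[in] maze.sense dir→north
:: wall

[in] maze.sense dir→west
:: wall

[in] maze.sense dir→south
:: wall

[in] stack.pop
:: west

[in] maze.move dir→east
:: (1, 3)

[in] stack.pop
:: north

[in] maze.move dir→south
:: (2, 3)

[in] maze.sense dir→south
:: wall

[in] stack.pop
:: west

[in] maze.move dir→east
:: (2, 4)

[in] stack.pop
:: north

[in] maze.move dir→south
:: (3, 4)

[in] maze.sense dir→south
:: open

[in] stack.push x→south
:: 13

[in] maze.move dir→south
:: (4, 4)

[in] maze.sense dir→east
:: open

[in] stack.push x→east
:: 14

[in] maze.move dir→east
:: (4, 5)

[in] maze.sense dir→east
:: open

[in] stack.push x→east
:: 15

[in] maze.move dir→east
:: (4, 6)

[in] maze.sense dir→east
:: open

[in] stack.push x→east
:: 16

[in] maze.move dir→east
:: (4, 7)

[in] maze.sense dir→east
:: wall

[in] maze.sense dir→south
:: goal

[in] maze.move dir→south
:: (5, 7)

Answer: (5, 7)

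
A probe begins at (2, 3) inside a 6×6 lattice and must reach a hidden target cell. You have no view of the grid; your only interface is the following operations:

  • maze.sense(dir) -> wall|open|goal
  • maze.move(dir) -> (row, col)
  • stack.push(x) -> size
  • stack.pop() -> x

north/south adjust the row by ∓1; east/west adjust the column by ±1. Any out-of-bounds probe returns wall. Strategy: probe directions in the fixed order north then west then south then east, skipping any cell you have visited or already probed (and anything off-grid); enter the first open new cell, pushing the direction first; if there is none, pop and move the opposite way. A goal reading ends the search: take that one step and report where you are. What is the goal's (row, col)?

;; 1. maze.sense(dir→north) ~> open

;; 2. stack.push(x→north) ~> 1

;; 3. maze.move(dir→north) ~> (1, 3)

;; 4. maze.sense(dir→north) ~> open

;; 5. stack.push(x→north) ~> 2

;; 6. maze.move(dir→north) ~> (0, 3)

;; 7. maze.sense(dir→west) ~> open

;; 8. stack.push(x→west) ~> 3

;; 9. maze.move(dir→west) ~> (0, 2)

;; 10. maze.sense(dir→west) ~> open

;; 11. stack.push(x→west) ~> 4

;; 12. maze.move(dir→west) ~> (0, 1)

;; 13. maze.sense(dir→west) ~> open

;; 14. stack.push(x→west) ~> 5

;; 15. maze.move(dir→west) ~> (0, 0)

;; 16. maze.sense(dir→south) ~> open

;; 17. stack.push(x→south) ~> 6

;; 18. maze.move(dir→south) ~> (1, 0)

;; 19. maze.sense(dir→south) ~> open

;; 20. stack.push(x→south) ~> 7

;; 21. maze.move(dir→south) ~> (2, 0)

;; 22. maze.sense(dir→south) ~> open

;; 23. stack.push(x→south) ~> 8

;; 24. maze.move(dir→south) ~> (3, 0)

;; 25. maze.sense(dir→south) ~> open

;; 26. stack.push(x→south) ~> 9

;; 27. maze.move(dir→south) ~> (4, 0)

;; 28. maze.sense(dir→south) ~> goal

;; 29. maze.move(dir→south) ~> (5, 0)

Answer: (5, 0)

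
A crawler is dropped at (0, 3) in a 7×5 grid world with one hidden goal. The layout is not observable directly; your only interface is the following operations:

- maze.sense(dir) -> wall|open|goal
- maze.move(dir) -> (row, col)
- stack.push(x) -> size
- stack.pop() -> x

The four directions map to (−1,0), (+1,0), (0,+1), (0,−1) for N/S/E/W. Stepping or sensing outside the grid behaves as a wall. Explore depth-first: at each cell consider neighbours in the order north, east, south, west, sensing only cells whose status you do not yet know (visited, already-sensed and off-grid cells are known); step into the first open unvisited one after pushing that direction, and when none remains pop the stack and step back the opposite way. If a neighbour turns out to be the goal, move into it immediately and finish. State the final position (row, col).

·→ maze.sense(dir→east)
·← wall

·→ maze.sense(dir→south)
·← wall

·→ maze.sense(dir→west)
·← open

·→ stack.push(x→west)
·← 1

·→ maze.move(dir→west)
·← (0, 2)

·→ maze.sense(dir→south)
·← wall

·→ maze.sense(dir→west)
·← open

·→ stack.push(x→west)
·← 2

·→ maze.move(dir→west)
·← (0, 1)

·→ maze.sense(dir→south)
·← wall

·→ maze.sense(dir→west)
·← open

·→ stack.push(x→west)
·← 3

·→ maze.move(dir→west)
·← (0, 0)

·→ maze.sense(dir→south)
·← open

·→ stack.push(x→south)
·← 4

·→ maze.move(dir→south)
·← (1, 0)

·→ maze.sense(dir→south)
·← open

·→ stack.push(x→south)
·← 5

·→ maze.move(dir→south)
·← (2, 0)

·→ maze.sense(dir→east)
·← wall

·→ maze.sense(dir→south)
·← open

·→ stack.push(x→south)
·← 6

·→ maze.move(dir→south)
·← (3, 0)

·→ maze.sense(dir→east)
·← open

·→ stack.push(x→east)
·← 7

·→ maze.move(dir→east)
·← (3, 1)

·→ maze.sense(dir→east)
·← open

·→ stack.push(x→east)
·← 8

·→ maze.move(dir→east)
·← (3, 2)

·→ maze.sense(dir→north)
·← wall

·→ maze.sense(dir→east)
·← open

·→ stack.push(x→east)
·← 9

·→ maze.move(dir→east)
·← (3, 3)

·→ maze.sense(dir→north)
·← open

·→ stack.push(x→north)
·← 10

·→ maze.move(dir→north)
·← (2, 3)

·→ maze.sense(dir→east)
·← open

·→ stack.push(x→east)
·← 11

·→ maze.move(dir→east)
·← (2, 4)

·→ maze.sense(dir→north)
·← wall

·→ maze.sense(dir→south)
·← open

·→ stack.push(x→south)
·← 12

·→ maze.move(dir→south)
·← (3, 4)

·→ maze.sense(dir→south)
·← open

·→ stack.push(x→south)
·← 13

·→ maze.move(dir→south)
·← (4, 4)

·→ maze.sense(dir→south)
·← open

·→ stack.push(x→south)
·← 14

·→ maze.move(dir→south)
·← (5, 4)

·→ maze.sense(dir→south)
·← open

·→ stack.push(x→south)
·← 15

·→ maze.move(dir→south)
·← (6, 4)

·→ maze.sense(dir→west)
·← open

·→ stack.push(x→west)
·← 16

·→ maze.move(dir→west)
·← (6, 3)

·→ maze.sense(dir→north)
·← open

·→ stack.push(x→north)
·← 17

·→ maze.move(dir→north)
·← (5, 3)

·→ maze.sense(dir→north)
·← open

·→ stack.push(x→north)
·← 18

·→ maze.move(dir→north)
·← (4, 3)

·→ maze.sense(dir→west)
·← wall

·→ stack.pop()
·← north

·→ maze.move(dir→south)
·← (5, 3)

·→ maze.sense(dir→west)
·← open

·→ stack.push(x→west)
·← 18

·→ maze.move(dir→west)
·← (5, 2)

·→ maze.sense(dir→south)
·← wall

·→ maze.sense(dir→west)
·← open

·→ stack.push(x→west)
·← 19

·→ maze.move(dir→west)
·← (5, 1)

·→ maze.sense(dir→north)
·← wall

·→ maze.sense(dir→south)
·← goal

·→ maze.move(dir→south)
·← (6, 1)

Answer: (6, 1)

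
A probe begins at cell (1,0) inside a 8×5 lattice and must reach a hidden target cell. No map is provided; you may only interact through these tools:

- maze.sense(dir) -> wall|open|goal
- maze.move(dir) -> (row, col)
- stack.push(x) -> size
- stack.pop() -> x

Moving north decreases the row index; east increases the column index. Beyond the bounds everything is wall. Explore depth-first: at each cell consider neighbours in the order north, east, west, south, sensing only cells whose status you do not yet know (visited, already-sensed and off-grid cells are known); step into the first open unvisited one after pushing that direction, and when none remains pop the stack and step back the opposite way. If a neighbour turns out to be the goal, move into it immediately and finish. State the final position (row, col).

> sense dir='north'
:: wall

> sense dir='east'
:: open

> push x='east'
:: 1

> move dir='east'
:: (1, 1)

> sense dir='north'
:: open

> push x='north'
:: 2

> move dir='north'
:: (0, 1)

> sense dir='east'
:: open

> push x='east'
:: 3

> move dir='east'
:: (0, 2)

> sense dir='east'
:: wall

> sense dir='south'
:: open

> push x='south'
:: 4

> move dir='south'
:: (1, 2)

> sense dir='east'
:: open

> push x='east'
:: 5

> move dir='east'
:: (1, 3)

> sense dir='east'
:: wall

> sense dir='south'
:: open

> push x='south'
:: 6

> move dir='south'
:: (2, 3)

> sense dir='east'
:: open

> push x='east'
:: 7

> move dir='east'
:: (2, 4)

> sense dir='south'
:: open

> push x='south'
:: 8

> move dir='south'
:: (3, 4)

> sense dir='west'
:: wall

> sense dir='south'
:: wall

> pop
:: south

> move dir='north'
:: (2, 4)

> pop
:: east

> move dir='west'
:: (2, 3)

> sense dir='west'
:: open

> push x='west'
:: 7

> move dir='west'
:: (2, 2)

> sense dir='west'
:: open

> push x='west'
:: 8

> move dir='west'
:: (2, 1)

> sense dir='west'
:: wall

> sense dir='south'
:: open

> push x='south'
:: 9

> move dir='south'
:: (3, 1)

> sense dir='east'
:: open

> push x='east'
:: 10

> move dir='east'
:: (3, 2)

> sense dir='south'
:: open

> push x='south'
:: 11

> move dir='south'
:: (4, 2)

> sense dir='east'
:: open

> push x='east'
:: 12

> move dir='east'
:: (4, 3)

> sense dir='south'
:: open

> push x='south'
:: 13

> move dir='south'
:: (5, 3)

> sense dir='east'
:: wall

> sense dir='west'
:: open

> push x='west'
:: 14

> move dir='west'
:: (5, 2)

> sense dir='west'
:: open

> push x='west'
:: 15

> move dir='west'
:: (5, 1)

> sense dir='north'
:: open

> push x='north'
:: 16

> move dir='north'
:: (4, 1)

> sense dir='west'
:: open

> push x='west'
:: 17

> move dir='west'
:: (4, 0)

> sense dir='north'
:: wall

> sense dir='south'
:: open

> push x='south'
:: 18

> move dir='south'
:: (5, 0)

> sense dir='south'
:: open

> push x='south'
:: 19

> move dir='south'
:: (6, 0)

> sense dir='east'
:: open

> push x='east'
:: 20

> move dir='east'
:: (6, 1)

> sense dir='east'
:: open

> push x='east'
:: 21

> move dir='east'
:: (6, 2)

> sense dir='east'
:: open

> push x='east'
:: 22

> move dir='east'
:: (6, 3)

> sense dir='east'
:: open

> push x='east'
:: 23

> move dir='east'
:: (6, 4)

> sense dir='south'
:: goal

> move dir='south'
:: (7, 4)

Answer: (7, 4)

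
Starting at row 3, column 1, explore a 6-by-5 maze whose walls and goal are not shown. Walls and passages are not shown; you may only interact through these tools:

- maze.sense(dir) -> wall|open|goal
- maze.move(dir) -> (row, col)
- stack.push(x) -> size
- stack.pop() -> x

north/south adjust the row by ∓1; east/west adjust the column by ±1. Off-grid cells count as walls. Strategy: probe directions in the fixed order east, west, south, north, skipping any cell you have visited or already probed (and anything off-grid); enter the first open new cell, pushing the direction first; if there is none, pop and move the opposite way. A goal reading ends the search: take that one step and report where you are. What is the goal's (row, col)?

Do: sense[dir→east]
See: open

Do: push[x→east]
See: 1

Do: move[dir→east]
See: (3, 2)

Do: sense[dir→east]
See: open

Do: push[x→east]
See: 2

Do: move[dir→east]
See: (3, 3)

Do: sense[dir→east]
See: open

Do: push[x→east]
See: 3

Do: move[dir→east]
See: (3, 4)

Do: sense[dir→south]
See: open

Do: push[x→south]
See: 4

Do: move[dir→south]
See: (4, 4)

Do: sense[dir→west]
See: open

Do: push[x→west]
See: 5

Do: move[dir→west]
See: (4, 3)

Do: sense[dir→west]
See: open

Do: push[x→west]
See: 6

Do: move[dir→west]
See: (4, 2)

Do: sense[dir→west]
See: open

Do: push[x→west]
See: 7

Do: move[dir→west]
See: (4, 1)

Do: sense[dir→west]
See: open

Do: push[x→west]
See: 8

Do: move[dir→west]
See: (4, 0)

Do: sense[dir→south]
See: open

Do: push[x→south]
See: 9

Do: move[dir→south]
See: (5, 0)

Do: sense[dir→east]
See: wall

Do: pop[]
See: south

Do: move[dir→north]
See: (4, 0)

Do: sense[dir→north]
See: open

Do: push[x→north]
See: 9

Do: move[dir→north]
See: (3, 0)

Do: sense[dir→north]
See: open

Do: push[x→north]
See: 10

Do: move[dir→north]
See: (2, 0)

Do: sense[dir→east]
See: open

Do: push[x→east]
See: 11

Do: move[dir→east]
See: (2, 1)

Do: sense[dir→east]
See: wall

Do: sense[dir→north]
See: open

Do: push[x→north]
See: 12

Do: move[dir→north]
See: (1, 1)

Do: sense[dir→east]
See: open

Do: push[x→east]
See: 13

Do: move[dir→east]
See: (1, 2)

Do: sense[dir→east]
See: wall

Do: sense[dir→north]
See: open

Do: push[x→north]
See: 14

Do: move[dir→north]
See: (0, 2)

Do: sense[dir→east]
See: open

Do: push[x→east]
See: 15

Do: move[dir→east]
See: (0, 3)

Do: sense[dir→east]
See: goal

Do: move[dir→east]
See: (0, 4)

Answer: (0, 4)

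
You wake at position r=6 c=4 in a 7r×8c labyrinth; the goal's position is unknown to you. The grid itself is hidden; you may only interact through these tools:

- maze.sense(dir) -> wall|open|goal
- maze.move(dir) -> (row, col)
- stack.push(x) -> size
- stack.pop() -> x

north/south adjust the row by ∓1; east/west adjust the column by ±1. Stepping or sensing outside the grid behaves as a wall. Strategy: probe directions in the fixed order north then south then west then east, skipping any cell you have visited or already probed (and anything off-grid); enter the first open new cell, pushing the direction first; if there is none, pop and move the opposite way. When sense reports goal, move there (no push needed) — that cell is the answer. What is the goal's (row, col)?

% 1. maze.sense(dir: north) == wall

% 2. maze.sense(dir: west) == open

% 3. stack.push(x: west) == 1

% 4. maze.move(dir: west) == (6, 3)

% 5. maze.sense(dir: north) == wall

% 6. maze.sense(dir: west) == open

% 7. stack.push(x: west) == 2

% 8. maze.move(dir: west) == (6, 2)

% 9. maze.sense(dir: north) == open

% 10. stack.push(x: north) == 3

% 11. maze.move(dir: north) == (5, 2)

% 12. maze.sense(dir: north) == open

% 13. stack.push(x: north) == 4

% 14. maze.move(dir: north) == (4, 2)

% 15. maze.sense(dir: north) == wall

% 16. maze.sense(dir: west) == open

% 17. stack.push(x: west) == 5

% 18. maze.move(dir: west) == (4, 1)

% 19. maze.sense(dir: north) == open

% 20. stack.push(x: north) == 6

% 21. maze.move(dir: north) == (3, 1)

% 22. maze.sense(dir: north) == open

% 23. stack.push(x: north) == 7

% 24. maze.move(dir: north) == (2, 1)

% 25. maze.sense(dir: north) == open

% 26. stack.push(x: north) == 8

% 27. maze.move(dir: north) == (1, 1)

% 28. maze.sense(dir: north) == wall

% 29. maze.sense(dir: west) == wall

% 30. maze.sense(dir: east) == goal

% 31. maze.move(dir: east) == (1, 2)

Answer: (1, 2)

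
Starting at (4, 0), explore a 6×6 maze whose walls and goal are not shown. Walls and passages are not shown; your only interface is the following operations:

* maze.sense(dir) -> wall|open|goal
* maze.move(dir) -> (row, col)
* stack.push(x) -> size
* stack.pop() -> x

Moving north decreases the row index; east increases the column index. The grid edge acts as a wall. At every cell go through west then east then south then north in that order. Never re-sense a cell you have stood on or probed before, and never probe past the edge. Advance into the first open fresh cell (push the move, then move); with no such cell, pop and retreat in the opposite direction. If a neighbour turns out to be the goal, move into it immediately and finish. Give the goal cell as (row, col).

-> sense(dir=east)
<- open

-> push(x=east)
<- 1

-> move(dir=east)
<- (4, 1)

-> sense(dir=east)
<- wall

-> sense(dir=south)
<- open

-> push(x=south)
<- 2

-> move(dir=south)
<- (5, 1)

-> sense(dir=west)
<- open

-> push(x=west)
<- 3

-> move(dir=west)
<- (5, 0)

-> pop()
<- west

-> move(dir=east)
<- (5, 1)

-> sense(dir=east)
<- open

-> push(x=east)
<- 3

-> move(dir=east)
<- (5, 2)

-> sense(dir=east)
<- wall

-> pop()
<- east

-> move(dir=west)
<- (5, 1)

-> pop()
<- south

-> move(dir=north)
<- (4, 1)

-> sense(dir=north)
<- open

-> push(x=north)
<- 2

-> move(dir=north)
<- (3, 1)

-> sense(dir=west)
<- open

-> push(x=west)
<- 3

-> move(dir=west)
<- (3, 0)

-> sense(dir=north)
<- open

-> push(x=north)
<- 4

-> move(dir=north)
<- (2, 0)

-> sense(dir=east)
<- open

-> push(x=east)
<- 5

-> move(dir=east)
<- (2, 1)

-> sense(dir=east)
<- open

-> push(x=east)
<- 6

-> move(dir=east)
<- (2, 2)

-> sense(dir=east)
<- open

-> push(x=east)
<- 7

-> move(dir=east)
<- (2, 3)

-> sense(dir=east)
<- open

-> push(x=east)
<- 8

-> move(dir=east)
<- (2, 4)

-> sense(dir=east)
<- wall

-> sense(dir=south)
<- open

-> push(x=south)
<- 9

-> move(dir=south)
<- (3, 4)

-> sense(dir=west)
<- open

-> push(x=west)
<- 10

-> move(dir=west)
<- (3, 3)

-> sense(dir=west)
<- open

-> push(x=west)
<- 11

-> move(dir=west)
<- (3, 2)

-> pop()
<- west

-> move(dir=east)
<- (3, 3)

-> sense(dir=south)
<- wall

-> pop()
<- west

-> move(dir=east)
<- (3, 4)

-> sense(dir=east)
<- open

-> push(x=east)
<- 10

-> move(dir=east)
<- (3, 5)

-> sense(dir=south)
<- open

-> push(x=south)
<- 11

-> move(dir=south)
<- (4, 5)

-> sense(dir=west)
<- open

-> push(x=west)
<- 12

-> move(dir=west)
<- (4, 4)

-> sense(dir=south)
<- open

-> push(x=south)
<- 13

-> move(dir=south)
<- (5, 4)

-> sense(dir=east)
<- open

-> push(x=east)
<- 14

-> move(dir=east)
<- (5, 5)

-> pop()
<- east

-> move(dir=west)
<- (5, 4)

-> pop()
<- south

-> move(dir=north)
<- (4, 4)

-> pop()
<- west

-> move(dir=east)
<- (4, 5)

-> pop()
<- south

-> move(dir=north)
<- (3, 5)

-> pop()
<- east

-> move(dir=west)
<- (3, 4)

-> pop()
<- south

-> move(dir=north)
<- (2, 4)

-> sense(dir=north)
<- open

-> push(x=north)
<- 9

-> move(dir=north)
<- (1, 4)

-> sense(dir=west)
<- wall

-> sense(dir=east)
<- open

-> push(x=east)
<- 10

-> move(dir=east)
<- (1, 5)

-> sense(dir=north)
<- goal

-> move(dir=north)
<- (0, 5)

Answer: (0, 5)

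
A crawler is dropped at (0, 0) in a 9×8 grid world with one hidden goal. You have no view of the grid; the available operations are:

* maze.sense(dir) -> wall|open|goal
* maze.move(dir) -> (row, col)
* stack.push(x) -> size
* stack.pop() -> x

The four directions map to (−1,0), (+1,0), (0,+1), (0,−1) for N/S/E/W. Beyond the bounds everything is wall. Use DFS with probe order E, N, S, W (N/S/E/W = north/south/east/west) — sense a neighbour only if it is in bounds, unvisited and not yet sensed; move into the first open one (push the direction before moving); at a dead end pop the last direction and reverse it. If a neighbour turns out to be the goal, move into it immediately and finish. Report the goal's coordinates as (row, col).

==> maze.sense(east)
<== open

==> stack.push(east)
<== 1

==> maze.move(east)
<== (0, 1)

==> maze.sense(east)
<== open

==> stack.push(east)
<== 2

==> maze.move(east)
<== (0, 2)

==> maze.sense(east)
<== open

==> stack.push(east)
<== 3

==> maze.move(east)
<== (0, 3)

==> maze.sense(east)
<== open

==> stack.push(east)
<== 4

==> maze.move(east)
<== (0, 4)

==> maze.sense(east)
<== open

==> stack.push(east)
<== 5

==> maze.move(east)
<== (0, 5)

==> maze.sense(east)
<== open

==> stack.push(east)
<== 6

==> maze.move(east)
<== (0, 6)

==> maze.sense(east)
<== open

==> stack.push(east)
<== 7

==> maze.move(east)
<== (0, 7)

==> maze.sense(south)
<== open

==> stack.push(south)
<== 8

==> maze.move(south)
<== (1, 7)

==> maze.sense(south)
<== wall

==> maze.sense(west)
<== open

==> stack.push(west)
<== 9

==> maze.move(west)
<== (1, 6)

==> maze.sense(south)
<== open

==> stack.push(south)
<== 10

==> maze.move(south)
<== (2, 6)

==> maze.sense(south)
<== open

==> stack.push(south)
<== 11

==> maze.move(south)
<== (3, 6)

==> maze.sense(east)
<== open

==> stack.push(east)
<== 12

==> maze.move(east)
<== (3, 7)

==> maze.sense(south)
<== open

==> stack.push(south)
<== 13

==> maze.move(south)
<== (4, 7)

==> maze.sense(south)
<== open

==> stack.push(south)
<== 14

==> maze.move(south)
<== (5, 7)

==> maze.sense(south)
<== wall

==> maze.sense(west)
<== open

==> stack.push(west)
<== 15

==> maze.move(west)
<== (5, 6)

==> maze.sense(north)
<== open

==> stack.push(north)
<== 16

==> maze.move(north)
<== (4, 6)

==> maze.sense(west)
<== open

==> stack.push(west)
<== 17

==> maze.move(west)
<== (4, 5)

==> maze.sense(north)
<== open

==> stack.push(north)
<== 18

==> maze.move(north)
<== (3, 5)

==> maze.sense(north)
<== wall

==> maze.sense(west)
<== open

==> stack.push(west)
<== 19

==> maze.move(west)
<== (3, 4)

==> maze.sense(north)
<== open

==> stack.push(north)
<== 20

==> maze.move(north)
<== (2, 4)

==> maze.sense(north)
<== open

==> stack.push(north)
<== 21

==> maze.move(north)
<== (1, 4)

==> maze.sense(east)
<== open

==> stack.push(east)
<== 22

==> maze.move(east)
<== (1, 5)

==> stack.pop()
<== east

==> maze.move(west)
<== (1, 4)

==> maze.sense(west)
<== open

==> stack.push(west)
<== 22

==> maze.move(west)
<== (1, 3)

==> maze.sense(south)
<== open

==> stack.push(south)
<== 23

==> maze.move(south)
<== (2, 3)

==> maze.sense(south)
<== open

==> stack.push(south)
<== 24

==> maze.move(south)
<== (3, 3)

==> maze.sense(south)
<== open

==> stack.push(south)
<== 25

==> maze.move(south)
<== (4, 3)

==> maze.sense(east)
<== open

==> stack.push(east)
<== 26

==> maze.move(east)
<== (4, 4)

==> maze.sense(south)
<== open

==> stack.push(south)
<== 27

==> maze.move(south)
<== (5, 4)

==> maze.sense(east)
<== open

==> stack.push(east)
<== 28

==> maze.move(east)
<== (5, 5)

==> maze.sense(south)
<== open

==> stack.push(south)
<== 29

==> maze.move(south)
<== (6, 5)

==> maze.sense(east)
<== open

==> stack.push(east)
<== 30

==> maze.move(east)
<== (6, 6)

==> maze.sense(south)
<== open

==> stack.push(south)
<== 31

==> maze.move(south)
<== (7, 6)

==> maze.sense(east)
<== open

==> stack.push(east)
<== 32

==> maze.move(east)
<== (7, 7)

==> maze.sense(south)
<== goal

==> maze.move(south)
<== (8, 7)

Answer: (8, 7)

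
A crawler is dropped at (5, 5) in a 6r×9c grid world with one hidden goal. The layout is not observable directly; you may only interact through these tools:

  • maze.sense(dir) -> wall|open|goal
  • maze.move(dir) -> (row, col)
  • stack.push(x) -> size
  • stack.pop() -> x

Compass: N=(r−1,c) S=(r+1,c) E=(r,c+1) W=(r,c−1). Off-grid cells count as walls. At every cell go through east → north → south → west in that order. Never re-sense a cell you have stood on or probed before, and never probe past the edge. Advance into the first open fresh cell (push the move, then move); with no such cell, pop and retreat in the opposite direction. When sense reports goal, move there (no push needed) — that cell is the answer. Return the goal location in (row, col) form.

! 1. maze.sense(dir=east) == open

! 2. stack.push(x=east) == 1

! 3. maze.move(dir=east) == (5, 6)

! 4. maze.sense(dir=east) == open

! 5. stack.push(x=east) == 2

! 6. maze.move(dir=east) == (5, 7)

! 7. maze.sense(dir=east) == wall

! 8. maze.sense(dir=north) == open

! 9. stack.push(x=north) == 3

! 10. maze.move(dir=north) == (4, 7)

! 11. maze.sense(dir=east) == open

! 12. stack.push(x=east) == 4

! 13. maze.move(dir=east) == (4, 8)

! 14. maze.sense(dir=north) == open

! 15. stack.push(x=north) == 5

! 16. maze.move(dir=north) == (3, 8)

! 17. maze.sense(dir=north) == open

! 18. stack.push(x=north) == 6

! 19. maze.move(dir=north) == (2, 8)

! 20. maze.sense(dir=north) == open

! 21. stack.push(x=north) == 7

! 22. maze.move(dir=north) == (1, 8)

! 23. maze.sense(dir=north) == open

! 24. stack.push(x=north) == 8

! 25. maze.move(dir=north) == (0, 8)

! 26. maze.sense(dir=west) == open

! 27. stack.push(x=west) == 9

! 28. maze.move(dir=west) == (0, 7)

! 29. maze.sense(dir=south) == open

! 30. stack.push(x=south) == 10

! 31. maze.move(dir=south) == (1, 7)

! 32. maze.sense(dir=south) == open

! 33. stack.push(x=south) == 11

! 34. maze.move(dir=south) == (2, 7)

! 35. maze.sense(dir=south) == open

! 36. stack.push(x=south) == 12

! 37. maze.move(dir=south) == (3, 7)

! 38. maze.sense(dir=west) == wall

! 39. stack.pop() == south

! 40. maze.move(dir=north) == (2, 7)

! 41. maze.sense(dir=west) == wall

! 42. stack.pop() == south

! 43. maze.move(dir=north) == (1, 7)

! 44. maze.sense(dir=west) == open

! 45. stack.push(x=west) == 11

! 46. maze.move(dir=west) == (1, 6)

! 47. maze.sense(dir=north) == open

! 48. stack.push(x=north) == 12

! 49. maze.move(dir=north) == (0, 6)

! 50. maze.sense(dir=west) == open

! 51. stack.push(x=west) == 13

! 52. maze.move(dir=west) == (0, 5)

! 53. maze.sense(dir=south) == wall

! 54. maze.sense(dir=west) == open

! 55. stack.push(x=west) == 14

! 56. maze.move(dir=west) == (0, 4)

! 57. maze.sense(dir=south) == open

! 58. stack.push(x=south) == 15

! 59. maze.move(dir=south) == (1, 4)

! 60. maze.sense(dir=south) == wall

! 61. maze.sense(dir=west) == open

! 62. stack.push(x=west) == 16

! 63. maze.move(dir=west) == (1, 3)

! 64. maze.sense(dir=north) == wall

! 65. maze.sense(dir=south) == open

! 66. stack.push(x=south) == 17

! 67. maze.move(dir=south) == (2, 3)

! 68. maze.sense(dir=south) == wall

! 69. maze.sense(dir=west) == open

! 70. stack.push(x=west) == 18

! 71. maze.move(dir=west) == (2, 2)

! 72. maze.sense(dir=north) == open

! 73. stack.push(x=north) == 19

! 74. maze.move(dir=north) == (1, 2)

! 75. maze.sense(dir=north) == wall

! 76. maze.sense(dir=west) == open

! 77. stack.push(x=west) == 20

! 78. maze.move(dir=west) == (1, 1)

! 79. maze.sense(dir=north) == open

! 80. stack.push(x=north) == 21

! 81. maze.move(dir=north) == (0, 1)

! 82. maze.sense(dir=west) == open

! 83. stack.push(x=west) == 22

! 84. maze.move(dir=west) == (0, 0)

! 85. maze.sense(dir=south) == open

! 86. stack.push(x=south) == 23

! 87. maze.move(dir=south) == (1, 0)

! 88. maze.sense(dir=south) == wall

! 89. stack.pop() == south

! 90. maze.move(dir=north) == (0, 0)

! 91. stack.pop() == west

! 92. maze.move(dir=east) == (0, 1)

! 93. stack.pop() == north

! 94. maze.move(dir=south) == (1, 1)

! 95. maze.sense(dir=south) == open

! 96. stack.push(x=south) == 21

! 97. maze.move(dir=south) == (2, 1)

! 98. maze.sense(dir=south) == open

! 99. stack.push(x=south) == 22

! 100. maze.move(dir=south) == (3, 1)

! 101. maze.sense(dir=east) == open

! 102. stack.push(x=east) == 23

! 103. maze.move(dir=east) == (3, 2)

! 104. maze.sense(dir=south) == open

! 105. stack.push(x=south) == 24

! 106. maze.move(dir=south) == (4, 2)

! 107. maze.sense(dir=east) == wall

! 108. maze.sense(dir=south) == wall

! 109. maze.sense(dir=west) == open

! 110. stack.push(x=west) == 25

! 111. maze.move(dir=west) == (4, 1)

! 112. maze.sense(dir=south) == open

! 113. stack.push(x=south) == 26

! 114. maze.move(dir=south) == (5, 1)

! 115. maze.sense(dir=west) == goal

! 116. maze.move(dir=west) == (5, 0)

Answer: (5, 0)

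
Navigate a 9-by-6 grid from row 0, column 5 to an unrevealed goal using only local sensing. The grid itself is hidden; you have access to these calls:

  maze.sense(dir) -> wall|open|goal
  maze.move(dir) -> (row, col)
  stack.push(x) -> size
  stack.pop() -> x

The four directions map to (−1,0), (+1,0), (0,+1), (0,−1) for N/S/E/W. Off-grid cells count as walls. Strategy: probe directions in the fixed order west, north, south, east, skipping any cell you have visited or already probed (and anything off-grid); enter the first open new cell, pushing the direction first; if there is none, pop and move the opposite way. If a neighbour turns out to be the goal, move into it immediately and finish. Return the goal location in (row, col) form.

~$ maze.sense dir: west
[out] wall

~$ maze.sense dir: south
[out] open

~$ stack.push x: south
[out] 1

~$ maze.move dir: south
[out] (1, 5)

~$ maze.sense dir: west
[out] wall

~$ maze.sense dir: south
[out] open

~$ stack.push x: south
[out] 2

~$ maze.move dir: south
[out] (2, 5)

~$ maze.sense dir: west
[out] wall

~$ maze.sense dir: south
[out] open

~$ stack.push x: south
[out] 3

~$ maze.move dir: south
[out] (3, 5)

~$ maze.sense dir: west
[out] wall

~$ maze.sense dir: south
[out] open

~$ stack.push x: south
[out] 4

~$ maze.move dir: south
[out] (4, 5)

~$ maze.sense dir: west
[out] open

~$ stack.push x: west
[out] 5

~$ maze.move dir: west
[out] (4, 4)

~$ maze.sense dir: west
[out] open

~$ stack.push x: west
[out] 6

~$ maze.move dir: west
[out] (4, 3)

~$ maze.sense dir: west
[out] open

~$ stack.push x: west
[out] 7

~$ maze.move dir: west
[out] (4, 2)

~$ maze.sense dir: west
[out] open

~$ stack.push x: west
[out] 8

~$ maze.move dir: west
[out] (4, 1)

~$ maze.sense dir: west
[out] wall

~$ maze.sense dir: north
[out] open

~$ stack.push x: north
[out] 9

~$ maze.move dir: north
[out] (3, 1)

~$ maze.sense dir: west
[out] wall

~$ maze.sense dir: north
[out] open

~$ stack.push x: north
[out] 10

~$ maze.move dir: north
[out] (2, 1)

~$ maze.sense dir: west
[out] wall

~$ maze.sense dir: north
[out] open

~$ stack.push x: north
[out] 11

~$ maze.move dir: north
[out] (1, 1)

~$ maze.sense dir: west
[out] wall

~$ maze.sense dir: north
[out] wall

~$ maze.sense dir: east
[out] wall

~$ stack.pop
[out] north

~$ maze.move dir: south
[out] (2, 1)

~$ maze.sense dir: east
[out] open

~$ stack.push x: east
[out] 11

~$ maze.move dir: east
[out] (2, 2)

~$ maze.sense dir: south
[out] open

~$ stack.push x: south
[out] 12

~$ maze.move dir: south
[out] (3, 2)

~$ maze.sense dir: east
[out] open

~$ stack.push x: east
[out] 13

~$ maze.move dir: east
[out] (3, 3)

~$ maze.sense dir: north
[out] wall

~$ stack.pop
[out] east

~$ maze.move dir: west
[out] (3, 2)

~$ stack.pop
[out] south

~$ maze.move dir: north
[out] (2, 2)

~$ stack.pop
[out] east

~$ maze.move dir: west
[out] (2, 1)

~$ stack.pop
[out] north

~$ maze.move dir: south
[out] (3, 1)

~$ stack.pop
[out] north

~$ maze.move dir: south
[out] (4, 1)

~$ maze.sense dir: south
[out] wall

~$ stack.pop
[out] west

~$ maze.move dir: east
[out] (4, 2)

~$ maze.sense dir: south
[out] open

~$ stack.push x: south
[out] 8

~$ maze.move dir: south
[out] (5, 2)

~$ maze.sense dir: south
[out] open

~$ stack.push x: south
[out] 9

~$ maze.move dir: south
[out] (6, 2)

~$ maze.sense dir: west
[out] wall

~$ maze.sense dir: south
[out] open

~$ stack.push x: south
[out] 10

~$ maze.move dir: south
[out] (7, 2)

~$ maze.sense dir: west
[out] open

~$ stack.push x: west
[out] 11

~$ maze.move dir: west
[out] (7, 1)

~$ maze.sense dir: west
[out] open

~$ stack.push x: west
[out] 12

~$ maze.move dir: west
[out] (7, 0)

~$ maze.sense dir: north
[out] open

~$ stack.push x: north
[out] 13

~$ maze.move dir: north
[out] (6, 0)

~$ maze.sense dir: north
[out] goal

~$ maze.move dir: north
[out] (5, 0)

Answer: (5, 0)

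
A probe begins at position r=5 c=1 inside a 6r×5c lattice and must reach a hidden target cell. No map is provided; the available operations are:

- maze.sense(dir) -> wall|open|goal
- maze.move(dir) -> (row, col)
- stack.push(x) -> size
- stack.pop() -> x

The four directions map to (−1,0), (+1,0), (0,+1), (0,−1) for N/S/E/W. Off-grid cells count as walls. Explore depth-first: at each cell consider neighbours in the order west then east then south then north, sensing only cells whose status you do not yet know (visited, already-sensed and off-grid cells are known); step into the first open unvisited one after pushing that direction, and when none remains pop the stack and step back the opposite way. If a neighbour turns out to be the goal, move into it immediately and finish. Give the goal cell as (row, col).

% 1. maze.sense(dir=west) -> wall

% 2. maze.sense(dir=east) -> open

% 3. stack.push(x=east) -> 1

% 4. maze.move(dir=east) -> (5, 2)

% 5. maze.sense(dir=east) -> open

% 6. stack.push(x=east) -> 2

% 7. maze.move(dir=east) -> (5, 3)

% 8. maze.sense(dir=east) -> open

% 9. stack.push(x=east) -> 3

% 10. maze.move(dir=east) -> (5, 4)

% 11. maze.sense(dir=north) -> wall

% 12. stack.pop() -> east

% 13. maze.move(dir=west) -> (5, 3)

% 14. maze.sense(dir=north) -> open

% 15. stack.push(x=north) -> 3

% 16. maze.move(dir=north) -> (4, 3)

% 17. maze.sense(dir=west) -> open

% 18. stack.push(x=west) -> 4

% 19. maze.move(dir=west) -> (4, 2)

% 20. maze.sense(dir=west) -> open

% 21. stack.push(x=west) -> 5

% 22. maze.move(dir=west) -> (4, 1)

% 23. maze.sense(dir=west) -> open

% 24. stack.push(x=west) -> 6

% 25. maze.move(dir=west) -> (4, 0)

% 26. maze.sense(dir=north) -> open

% 27. stack.push(x=north) -> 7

% 28. maze.move(dir=north) -> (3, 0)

% 29. maze.sense(dir=east) -> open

% 30. stack.push(x=east) -> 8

% 31. maze.move(dir=east) -> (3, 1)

% 32. maze.sense(dir=east) -> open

% 33. stack.push(x=east) -> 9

% 34. maze.move(dir=east) -> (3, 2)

% 35. maze.sense(dir=east) -> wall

% 36. maze.sense(dir=north) -> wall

% 37. stack.pop() -> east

% 38. maze.move(dir=west) -> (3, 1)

% 39. maze.sense(dir=north) -> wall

% 40. stack.pop() -> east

% 41. maze.move(dir=west) -> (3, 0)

% 42. maze.sense(dir=north) -> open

% 43. stack.push(x=north) -> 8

% 44. maze.move(dir=north) -> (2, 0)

% 45. maze.sense(dir=north) -> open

% 46. stack.push(x=north) -> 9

% 47. maze.move(dir=north) -> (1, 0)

% 48. maze.sense(dir=east) -> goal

% 49. maze.move(dir=east) -> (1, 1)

Answer: (1, 1)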